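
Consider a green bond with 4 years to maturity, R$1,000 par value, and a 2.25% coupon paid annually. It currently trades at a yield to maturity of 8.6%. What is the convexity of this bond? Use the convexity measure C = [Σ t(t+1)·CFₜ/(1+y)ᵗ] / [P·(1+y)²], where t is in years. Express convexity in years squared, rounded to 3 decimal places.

16.123

With y = 0.086:
  t   CF        PV=CF/(1+0.086)^t    t·PV        t(t+1)·PV
  1        22.50        20.7182        20.7182          41.4365
  2        22.50        19.0776        38.1551         114.4654
  3        22.50        17.5668        52.7004         210.8018
  4     1,022.50       735.0959     2,940.3837      14,701.9185
  Σ                    792.4585     3,051.9575      15,068.6221
P = 792.4585.
Convexity = Σ t(t+1)·PV / [P·(1+y)²] = 15,068.6221 / (792.4585 × 1.179396) = 16.12268.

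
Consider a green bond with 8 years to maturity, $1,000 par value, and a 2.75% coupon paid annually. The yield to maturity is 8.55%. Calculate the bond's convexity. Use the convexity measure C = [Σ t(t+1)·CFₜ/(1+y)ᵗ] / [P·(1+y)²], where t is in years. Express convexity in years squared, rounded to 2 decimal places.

52.09

With y = 0.0855:
  t   CF        PV=CF/(1+0.0855)^t    t·PV        t(t+1)·PV
  1        27.50        25.3339        25.3339          50.6679
  2        27.50        23.3385        46.6770         140.0310
  3        27.50        21.5002        64.5007         258.0028
  4        27.50        19.8068        79.2270         396.1351
  5        27.50        18.2467        91.2333         547.4000
  6        27.50        16.8095       100.8568         705.9973
  7        27.50        15.4855       108.3982         867.1853
  8     1,027.50       533.0196     4,264.1571      38,377.4138
  Σ                    673.5407     4,780.3840      41,342.8333
P = 673.5407.
Convexity = Σ t(t+1)·PV / [P·(1+y)²] = 41,342.8333 / (673.5407 × 1.178310) = 52.09269.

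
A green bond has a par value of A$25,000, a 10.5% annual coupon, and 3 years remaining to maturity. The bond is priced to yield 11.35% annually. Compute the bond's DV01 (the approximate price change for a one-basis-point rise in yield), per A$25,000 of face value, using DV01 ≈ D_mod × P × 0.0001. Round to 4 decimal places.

A$5.9829

Periodic yield y = 0.1135.
  t   CF        PV=CF/(1+0.1135)^t    t·PV
  1     2,625.00     2,357.4315     2,357.4315
  2     2,625.00     2,117.1365     4,234.2731
  3    27,625.00    20,009.2874    60,027.8623
  Σ                 24,483.8555    66,619.5668
P = 24,483.8555; D_Mac = 2.72096 yrs; D_mod = 2.44361 yrs.
DV01 ≈ 2.44361 × 24,483.8555 × 0.0001 = 5.982898.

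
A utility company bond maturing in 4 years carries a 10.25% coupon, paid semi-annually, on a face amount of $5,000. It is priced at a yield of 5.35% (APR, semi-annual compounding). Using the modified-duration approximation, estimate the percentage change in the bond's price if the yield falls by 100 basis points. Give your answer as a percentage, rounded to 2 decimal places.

+3.35%

Periodic yield y = 0.02675. Modified duration first:
  t   CF        PV=CF/(1+0.02675)^t    t·PV
  1       256.25       249.5739       249.5739
  2       256.25       243.0717       486.1435
  3       256.25       236.7390       710.2169
  4       256.25       230.5712       922.2847
  5       256.25       224.5641     1,122.8205
  6       256.25       218.7135     1,312.2810
  7       256.25       213.0153     1,491.1074
  8     5,256.25     4,255.5757    34,044.6056
  Σ                  5,871.8244    40,339.0336
P = 5,871.8244; D_Mac = 6.86993 half-year periods = 3.43497 yrs; D_mod = 3.43497/(1+0.02675) = 3.34547 yrs.
ΔP/P ≈ -D_mod · Δy = -3.34547 × (-0.01) = +0.033455 = +3.3455%.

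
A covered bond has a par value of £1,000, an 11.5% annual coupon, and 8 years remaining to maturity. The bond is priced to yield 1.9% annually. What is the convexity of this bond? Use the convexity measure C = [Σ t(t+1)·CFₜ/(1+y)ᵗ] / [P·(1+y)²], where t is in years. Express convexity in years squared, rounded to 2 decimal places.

48.81

With y = 0.019:
  t   CF        PV=CF/(1+0.019)^t    t·PV        t(t+1)·PV
  1       115.00       112.8557       112.8557         225.7115
  2       115.00       110.7515       221.5029         664.5088
  3       115.00       108.6864       326.0593       1,304.2371
  4       115.00       106.6599       426.6395       2,133.1977
  5       115.00       104.6711       523.3557       3,140.1340
  6       115.00       102.7195       616.3168       4,314.2174
  7       115.00       100.8042       705.6293       5,645.0342
  8     1,115.00       959.1387     7,673.1093      69,057.9833
  Σ                  1,706.2869    10,605.4684      86,485.0239
P = 1,706.2869.
Convexity = Σ t(t+1)·PV / [P·(1+y)²] = 86,485.0239 / (1,706.2869 × 1.038361) = 48.81356.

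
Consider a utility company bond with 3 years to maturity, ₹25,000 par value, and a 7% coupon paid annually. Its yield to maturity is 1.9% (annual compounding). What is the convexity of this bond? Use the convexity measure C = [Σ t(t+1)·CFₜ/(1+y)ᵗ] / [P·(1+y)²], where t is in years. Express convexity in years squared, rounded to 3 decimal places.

With y = 0.019:
  t   CF        PV=CF/(1+0.019)^t    t·PV        t(t+1)·PV
  1     1,750.00     1,717.3700     1,717.3700       3,434.7399
  2     1,750.00     1,685.3484     3,370.6967      10,112.0901
  3    26,750.00    25,281.4067    75,844.2200     303,376.8798
  Σ                 28,684.1250    80,932.2866     316,923.7099
P = 28,684.1250.
Convexity = Σ t(t+1)·PV / [P·(1+y)²] = 316,923.7099 / (28,684.1250 × 1.038361) = 10.64057.

10.641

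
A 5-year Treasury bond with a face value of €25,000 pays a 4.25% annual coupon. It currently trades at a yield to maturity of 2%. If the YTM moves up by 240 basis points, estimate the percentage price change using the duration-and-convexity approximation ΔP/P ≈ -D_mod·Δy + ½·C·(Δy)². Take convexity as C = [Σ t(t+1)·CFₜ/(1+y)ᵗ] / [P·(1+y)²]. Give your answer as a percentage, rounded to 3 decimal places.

With y = 0.02:
  t   CF        PV=CF/(1+0.02)^t    t·PV        t(t+1)·PV
  1     1,062.50     1,041.6667     1,041.6667       2,083.3333
  2     1,062.50     1,021.2418     2,042.4837       6,127.4510
  3     1,062.50     1,001.2175     3,003.6524      12,014.6098
  4     1,062.50       981.5858     3,926.3431      19,631.7153
  5    26,062.50    23,605.6092   118,028.0462     708,168.2769
  Σ                 27,651.3210   128,042.1920     748,025.3863
P = 27,651.3210; D_Mac = 4.63060 yrs; D_mod = 4.53980 yrs; C = 26.00160.
Duration effect: -4.53980 × (+0.024) = -0.108955
Convexity effect: 0.5 × 26.00160 × (0.024)² = +0.0074885
ΔP/P ≈ -0.108955 + 0.0074885 = -0.101467 = -10.1467%.

-10.147%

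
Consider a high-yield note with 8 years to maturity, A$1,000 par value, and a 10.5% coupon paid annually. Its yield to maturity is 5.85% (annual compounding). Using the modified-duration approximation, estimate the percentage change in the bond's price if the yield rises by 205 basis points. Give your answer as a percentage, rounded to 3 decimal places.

Periodic yield y = 0.0585. Modified duration first:
  t   CF        PV=CF/(1+0.0585)^t    t·PV
  1       105.00        99.1970        99.1970
  2       105.00        93.7147       187.4293
  3       105.00        88.5354       265.6061
  4       105.00        83.6423       334.5691
  5       105.00        79.0196       395.0981
  6       105.00        74.6525       447.9148
  7       105.00        70.5267       493.6866
  8     1,105.00       701.1895     5,609.5157
  Σ                  1,290.4775     7,833.0166
P = 1,290.4775; D_Mac = 6.06986 yrs; D_mod = 6.06986/(1+0.0585) = 5.73440 yrs.
ΔP/P ≈ -D_mod · Δy = -5.73440 × (+0.0205) = -0.117555 = -11.7555%.

-11.756%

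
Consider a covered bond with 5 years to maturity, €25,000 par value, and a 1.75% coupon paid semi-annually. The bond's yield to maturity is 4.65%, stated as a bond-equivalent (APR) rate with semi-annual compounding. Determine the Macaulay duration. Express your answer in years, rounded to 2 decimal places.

Periodic yield y = 0.02325. Discount each cash flow and weight by its period:
  t   CF        PV=CF/(1+0.02325)^t    t·PV
  1       218.75       213.7796       213.7796
  2       218.75       208.9222       417.8444
  3       218.75       204.1751       612.5253
  4       218.75       199.5359       798.1436
  5       218.75       195.0021       975.0105
  6       218.75       190.5713     1,143.4279
  7       218.75       186.2412     1,303.6885
  8       218.75       182.0095     1,456.0759
  9       218.75       177.8739     1,600.8653
  10   25,218.75    20,040.3833   200,403.8328
  Σ                 21,798.4941   208,925.1938
Price P = Σ PV = 21,798.4941.
Macaulay duration = Σ(t·PV) / P = 208,925.1938 / 21,798.4941 = 9.58439 half-year periods.
In years: 9.58439 / 2 = 4.79219 years.

4.79 years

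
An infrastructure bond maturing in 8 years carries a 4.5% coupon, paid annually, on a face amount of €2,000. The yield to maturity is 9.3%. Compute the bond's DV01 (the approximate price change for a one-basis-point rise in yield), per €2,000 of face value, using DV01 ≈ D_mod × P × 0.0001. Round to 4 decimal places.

€0.9006

Periodic yield y = 0.093.
  t   CF        PV=CF/(1+0.093)^t    t·PV
  1        90.00        82.3422        82.3422
  2        90.00        75.3359       150.6719
  3        90.00        68.9258       206.7775
  4        90.00        63.0611       252.2446
  5        90.00        57.6955       288.4773
  6        90.00        52.7863       316.7180
  7        90.00        48.2949       338.0644
  8     2,090.00     1,026.0889     8,208.7112
  Σ                  1,474.5307     9,844.0071
P = 1,474.5307; D_Mac = 6.67603 yrs; D_mod = 6.10798 yrs.
DV01 ≈ 6.10798 × 1,474.5307 × 0.0001 = 0.900641.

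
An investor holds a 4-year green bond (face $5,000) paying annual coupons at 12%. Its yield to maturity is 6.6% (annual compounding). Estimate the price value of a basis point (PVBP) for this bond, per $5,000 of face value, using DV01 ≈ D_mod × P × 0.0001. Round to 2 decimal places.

$1.92

Periodic yield y = 0.066.
  t   CF        PV=CF/(1+0.066)^t    t·PV
  1       600.00       562.8518       562.8518
  2       600.00       528.0035     1,056.0071
  3       600.00       495.3129     1,485.9387
  4     5,600.00     4,336.6983    17,346.7931
  Σ                  5,922.8665    20,451.5907
P = 5,922.8665; D_Mac = 3.45299 yrs; D_mod = 3.23920 yrs.
DV01 ≈ 3.23920 × 5,922.8665 × 0.0001 = 1.918536.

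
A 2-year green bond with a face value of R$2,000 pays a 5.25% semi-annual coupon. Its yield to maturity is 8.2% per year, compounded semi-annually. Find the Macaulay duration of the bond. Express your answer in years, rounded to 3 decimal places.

Periodic yield y = 0.041. Discount each cash flow and weight by its period:
  t   CF        PV=CF/(1+0.041)^t    t·PV
  1        52.50        50.4323        50.4323
  2        52.50        48.4460        96.8920
  3        52.50        46.5379       139.6138
  4     2,052.50     1,747.7538     6,991.0151
  Σ                  1,893.1700     7,277.9531
Price P = Σ PV = 1,893.1700.
Macaulay duration = Σ(t·PV) / P = 7,277.9531 / 1,893.1700 = 3.84432 half-year periods.
In years: 3.84432 / 2 = 1.92216 years.

1.922 years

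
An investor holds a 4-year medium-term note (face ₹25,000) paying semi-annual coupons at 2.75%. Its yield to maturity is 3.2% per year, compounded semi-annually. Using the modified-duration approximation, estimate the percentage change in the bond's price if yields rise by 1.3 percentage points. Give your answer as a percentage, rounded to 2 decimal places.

Periodic yield y = 0.016. Modified duration first:
  t   CF        PV=CF/(1+0.016)^t    t·PV
  1       343.75       338.3366       338.3366
  2       343.75       333.0085       666.0170
  3       343.75       327.7643       983.2928
  4       343.75       322.6026     1,290.4104
  5       343.75       317.5223     1,587.6113
  6       343.75       312.5219     1,875.1314
  7       343.75       307.6003     2,153.2021
  8    25,343.75    22,321.3888   178,571.1104
  Σ                 24,580.7452   187,465.1120
P = 24,580.7452; D_Mac = 7.62650 half-year periods = 3.81325 yrs; D_mod = 3.81325/(1+0.016) = 3.75320 yrs.
ΔP/P ≈ -D_mod · Δy = -3.75320 × (+0.013) = -0.048792 = -4.8792%.

-4.88%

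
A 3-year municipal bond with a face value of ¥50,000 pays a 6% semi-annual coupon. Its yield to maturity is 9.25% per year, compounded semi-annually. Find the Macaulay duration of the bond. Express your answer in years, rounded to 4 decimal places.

2.7787 years

Periodic yield y = 0.04625. Discount each cash flow and weight by its period:
  t   CF        PV=CF/(1+0.04625)^t    t·PV
  1     1,500.00     1,433.6918     1,433.6918
  2     1,500.00     1,370.3147     2,740.6294
  3     1,500.00     1,309.7393     3,929.2178
  4     1,500.00     1,251.8416     5,007.3663
  5     1,500.00     1,196.5033     5,982.5165
  6    51,500.00    39,263.9875   235,583.9251
  Σ                 45,826.0781   254,677.3470
Price P = Σ PV = 45,826.0781.
Macaulay duration = Σ(t·PV) / P = 254,677.3470 / 45,826.0781 = 5.55748 half-year periods.
In years: 5.55748 / 2 = 2.77874 years.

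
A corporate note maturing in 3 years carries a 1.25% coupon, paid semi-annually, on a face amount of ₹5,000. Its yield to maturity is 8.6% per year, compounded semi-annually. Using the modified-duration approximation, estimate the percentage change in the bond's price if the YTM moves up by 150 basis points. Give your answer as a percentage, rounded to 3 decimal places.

-4.239%

Periodic yield y = 0.043. Modified duration first:
  t   CF        PV=CF/(1+0.043)^t    t·PV
  1        31.25        29.9616        29.9616
  2        31.25        28.7264        57.4528
  3        31.25        27.5421        82.6263
  4        31.25        26.4066       105.6265
  5        31.25        25.3179       126.5897
  6     5,031.25     3,908.1394    23,448.8364
  Σ                  4,046.0941    23,851.0934
P = 4,046.0941; D_Mac = 5.89484 half-year periods = 2.94742 yrs; D_mod = 2.94742/(1+0.043) = 2.82591 yrs.
ΔP/P ≈ -D_mod · Δy = -2.82591 × (+0.015) = -0.042389 = -4.2389%.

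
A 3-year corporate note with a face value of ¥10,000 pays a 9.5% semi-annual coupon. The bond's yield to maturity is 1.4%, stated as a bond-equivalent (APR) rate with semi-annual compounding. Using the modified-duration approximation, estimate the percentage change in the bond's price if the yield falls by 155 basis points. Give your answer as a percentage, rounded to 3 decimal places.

+4.182%

Periodic yield y = 0.007. Modified duration first:
  t   CF        PV=CF/(1+0.007)^t    t·PV
  1       475.00       471.6981       471.6981
  2       475.00       468.4192       936.8384
  3       475.00       465.1630     1,395.4891
  4       475.00       461.9295     1,847.7181
  5       475.00       458.7185     2,293.5925
  6    10,475.00    10,045.6307    60,273.7842
  Σ                 12,371.5591    67,219.1204
P = 12,371.5591; D_Mac = 5.43336 half-year periods = 2.71668 yrs; D_mod = 2.71668/(1+0.007) = 2.69779 yrs.
ΔP/P ≈ -D_mod · Δy = -2.69779 × (-0.0155) = +0.041816 = +4.1816%.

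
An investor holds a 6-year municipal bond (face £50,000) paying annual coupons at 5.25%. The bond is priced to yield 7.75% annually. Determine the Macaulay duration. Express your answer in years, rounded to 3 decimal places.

5.248 years

Periodic yield y = 0.0775. Discount each cash flow and weight by its year:
  t   CF        PV=CF/(1+0.0775)^t    t·PV
  1     2,625.00     2,436.1949     2,436.1949
  2     2,625.00     2,260.9697     4,521.9395
  3     2,625.00     2,098.3478     6,295.0434
  4     2,625.00     1,947.4225     7,789.6902
  5     2,625.00     1,807.3527     9,036.7635
  6    52,625.00    33,627.0242   201,762.1449
  Σ                 44,177.3118   231,841.7764
Price P = Σ PV = 44,177.3118.
Macaulay duration = Σ(t·PV) / P = 231,841.7764 / 44,177.3118 = 5.24798 years.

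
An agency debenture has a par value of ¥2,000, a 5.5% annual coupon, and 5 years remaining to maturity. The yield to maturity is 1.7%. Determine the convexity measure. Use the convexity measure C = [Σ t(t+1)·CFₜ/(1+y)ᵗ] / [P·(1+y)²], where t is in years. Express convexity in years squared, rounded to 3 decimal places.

25.529

With y = 0.017:
  t   CF        PV=CF/(1+0.017)^t    t·PV        t(t+1)·PV
  1       110.00       108.1613       108.1613         216.3225
  2       110.00       106.3533       212.7065         638.1195
  3       110.00       104.5755       313.7264       1,254.9056
  4       110.00       102.8274       411.3096       2,056.5481
  5     2,110.00     1,939.4460     9,697.2300      58,183.3798
  Σ                  2,361.3634    10,743.1338      62,349.2756
P = 2,361.3634.
Convexity = Σ t(t+1)·PV / [P·(1+y)²] = 62,349.2756 / (2,361.3634 × 1.034289) = 25.52858.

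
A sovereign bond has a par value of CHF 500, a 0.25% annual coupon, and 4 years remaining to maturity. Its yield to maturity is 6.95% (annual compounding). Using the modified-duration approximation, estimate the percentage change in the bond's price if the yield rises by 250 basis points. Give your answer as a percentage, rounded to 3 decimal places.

-9.310%

Periodic yield y = 0.0695. Modified duration first:
  t   CF        PV=CF/(1+0.0695)^t    t·PV
  1         1.25         1.1688         1.1688
  2         1.25         1.0928         2.1856
  3         1.25         1.0218         3.0654
  4       501.25       383.1168     1,532.4673
  Σ                    386.4002     1,538.8871
P = 386.4002; D_Mac = 3.98262 yrs; D_mod = 3.98262/(1+0.0695) = 3.72382 yrs.
ΔP/P ≈ -D_mod · Δy = -3.72382 × (+0.025) = -0.093095 = -9.3095%.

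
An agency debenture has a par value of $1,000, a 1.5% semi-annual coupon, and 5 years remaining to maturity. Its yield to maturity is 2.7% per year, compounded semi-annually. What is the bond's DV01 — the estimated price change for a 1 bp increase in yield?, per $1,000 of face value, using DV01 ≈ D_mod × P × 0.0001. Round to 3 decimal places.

$0.450

Periodic yield y = 0.0135.
  t   CF        PV=CF/(1+0.0135)^t    t·PV
  1         7.50         7.4001         7.4001
  2         7.50         7.3015        14.6031
  3         7.50         7.2043        21.6128
  4         7.50         7.1083        28.4332
  5         7.50         7.0136        35.0681
  6         7.50         6.9202        41.5212
  7         7.50         6.8280        47.7962
  8         7.50         6.7371        53.8966
  9         7.50         6.6473        59.8260
  10    1,007.50       881.0641     8,810.6414
  Σ                    944.2246     9,120.7987
P = 944.2246; D_Mac = 9.65956 half-year periods = 4.82978 yrs; D_mod = 4.76545 yrs.
DV01 ≈ 4.76545 × 944.2246 × 0.0001 = 0.449965.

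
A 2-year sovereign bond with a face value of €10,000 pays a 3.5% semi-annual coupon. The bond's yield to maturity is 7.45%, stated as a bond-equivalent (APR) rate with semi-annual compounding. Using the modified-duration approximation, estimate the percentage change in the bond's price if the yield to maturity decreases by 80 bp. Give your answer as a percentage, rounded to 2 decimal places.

Periodic yield y = 0.03725. Modified duration first:
  t   CF        PV=CF/(1+0.03725)^t    t·PV
  1       175.00       168.7154       168.7154
  2       175.00       162.6564       325.3128
  3       175.00       156.8150       470.4451
  4    10,175.00     8,790.2382    35,160.9528
  Σ                  9,278.4250    36,125.4261
P = 9,278.4250; D_Mac = 3.89349 half-year periods = 1.94674 yrs; D_mod = 1.94674/(1+0.03725) = 1.87683 yrs.
ΔP/P ≈ -D_mod · Δy = -1.87683 × (-0.008) = +0.015015 = +1.5015%.

+1.50%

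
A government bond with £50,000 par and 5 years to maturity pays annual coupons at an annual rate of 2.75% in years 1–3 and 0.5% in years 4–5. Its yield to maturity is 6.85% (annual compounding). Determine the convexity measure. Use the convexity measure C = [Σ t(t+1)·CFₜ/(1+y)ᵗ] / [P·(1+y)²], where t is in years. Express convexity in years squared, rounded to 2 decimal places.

With y = 0.0685:
  t   CF        PV=CF/(1+0.0685)^t    t·PV        t(t+1)·PV
  1     1,375.00     1,286.8507     1,286.8507       2,573.7015
  2     1,375.00     1,204.3526     2,408.7051       7,226.1154
  3     1,375.00     1,127.1433     3,381.4298      13,525.7191
  4       250.00       191.7970       767.1882       3,835.9408
  5    50,250.00    36,079.7429   180,398.7143   1,082,392.2856
  Σ                 39,889.8865   188,242.8881   1,109,553.7625
P = 39,889.8865.
Convexity = Σ t(t+1)·PV / [P·(1+y)²] = 1,109,553.7625 / (39,889.8865 × 1.141692) = 24.36332.

24.36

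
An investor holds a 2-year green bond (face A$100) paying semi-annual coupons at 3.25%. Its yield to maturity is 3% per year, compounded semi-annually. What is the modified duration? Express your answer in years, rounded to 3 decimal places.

Periodic yield y = 0.015. First find Macaulay duration:
  t   CF        PV=CF/(1+0.015)^t    t·PV
  1        1.625         1.6010         1.6010
  2        1.625         1.5773         3.1547
  3        1.625         1.5540         4.6620
  4      101.625        95.7495       382.9979
  Σ                    100.4818       392.4156
P = 100.4818; Macaulay duration = 392.4156 / 100.4818 = 3.90534 half-year periods = 1.95267 years.
Modified duration = D_Mac / (1 + y) = 1.95267 / 1.015 = 1.92381 years.

1.924 years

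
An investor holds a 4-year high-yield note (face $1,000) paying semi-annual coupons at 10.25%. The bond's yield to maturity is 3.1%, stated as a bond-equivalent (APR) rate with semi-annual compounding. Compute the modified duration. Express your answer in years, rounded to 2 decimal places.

Periodic yield y = 0.0155. First find Macaulay duration:
  t   CF        PV=CF/(1+0.0155)^t    t·PV
  1        51.25        50.4677        50.4677
  2        51.25        49.6974        99.3949
  3        51.25        48.9389       146.8167
  4        51.25        48.1919       192.7676
  5        51.25        47.4563       237.2817
  6        51.25        46.7320       280.3920
  7        51.25        46.0187       322.1309
  8     1,051.25       929.5368     7,436.2944
  Σ                  1,267.0398     8,765.5459
P = 1,267.0398; Macaulay duration = 8,765.5459 / 1,267.0398 = 6.91813 half-year periods = 3.45906 years.
Modified duration = D_Mac / (1 + y) = 3.45906 / 1.0155 = 3.40627 years.

3.41 years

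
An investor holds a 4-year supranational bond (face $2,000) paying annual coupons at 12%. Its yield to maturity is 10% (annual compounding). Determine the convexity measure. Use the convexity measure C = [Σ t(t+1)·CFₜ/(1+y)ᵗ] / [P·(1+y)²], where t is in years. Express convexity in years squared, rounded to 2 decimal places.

With y = 0.1:
  t   CF        PV=CF/(1+0.1)^t    t·PV        t(t+1)·PV
  1       240.00       218.1818       218.1818         436.3636
  2       240.00       198.3471       396.6942       1,190.0826
  3       240.00       180.3156       540.9467       2,163.7866
  4     2,240.00     1,529.9501     6,119.8006      30,599.0028
  Σ                  2,126.7946     7,275.6232      34,389.2357
P = 2,126.7946.
Convexity = Σ t(t+1)·PV / [P·(1+y)²] = 34,389.2357 / (2,126.7946 × 1.210000) = 13.36323.

13.36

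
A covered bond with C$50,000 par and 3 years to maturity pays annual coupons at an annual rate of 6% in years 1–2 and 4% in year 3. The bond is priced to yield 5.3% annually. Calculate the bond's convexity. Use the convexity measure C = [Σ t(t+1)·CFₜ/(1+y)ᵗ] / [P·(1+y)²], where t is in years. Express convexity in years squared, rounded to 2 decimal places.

10.02

With y = 0.053:
  t   CF        PV=CF/(1+0.053)^t    t·PV        t(t+1)·PV
  1     3,000.00     2,849.0028     2,849.0028       5,698.0057
  2     3,000.00     2,705.6057     5,411.2115      16,233.6345
  3    52,000.00    44,536.7201   133,610.1602     534,440.6409
  Σ                 50,091.3287   141,870.3746     556,372.2811
P = 50,091.3287.
Convexity = Σ t(t+1)·PV / [P·(1+y)²] = 556,372.2811 / (50,091.3287 × 1.108809) = 10.01720.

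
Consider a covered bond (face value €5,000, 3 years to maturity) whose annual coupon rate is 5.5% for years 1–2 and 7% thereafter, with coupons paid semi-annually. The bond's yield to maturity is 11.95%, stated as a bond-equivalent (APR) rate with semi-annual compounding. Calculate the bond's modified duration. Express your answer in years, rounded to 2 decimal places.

2.63 years

Periodic yield y = 0.05975. First find Macaulay duration:
  t   CF        PV=CF/(1+0.05975)^t    t·PV
  1       137.50       129.7476       129.7476
  2       137.50       122.4323       244.8645
  3       137.50       115.5294       346.5881
  4       137.50       109.0157       436.0627
  5       175.00       130.9245       654.6225
  6     5,175.00     3,653.3376    21,920.0254
  Σ                  4,260.9870    23,731.9109
P = 4,260.9870; Macaulay duration = 23,731.9109 / 4,260.9870 = 5.56958 half-year periods = 2.78479 years.
Modified duration = D_Mac / (1 + y) = 2.78479 / 1.05975 = 2.62778 years.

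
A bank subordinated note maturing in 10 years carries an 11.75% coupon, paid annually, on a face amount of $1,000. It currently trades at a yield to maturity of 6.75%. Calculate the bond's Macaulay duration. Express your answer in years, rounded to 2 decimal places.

6.90 years

Periodic yield y = 0.0675. Discount each cash flow and weight by its year:
  t   CF        PV=CF/(1+0.0675)^t    t·PV
  1       117.50       110.0703       110.0703
  2       117.50       103.1103       206.2206
  3       117.50        96.5905       289.7714
  4       117.50        90.4829       361.9315
  5       117.50        84.7615       423.8073
  6       117.50        79.4018       476.4110
  7       117.50        74.3811       520.6678
  8       117.50        69.6779       557.4229
  9       117.50        65.2720       587.4480
  10    1,117.50       581.5254     5,815.2541
  Σ                  1,355.2736     9,349.0048
Price P = Σ PV = 1,355.2736.
Macaulay duration = Σ(t·PV) / P = 9,349.0048 / 1,355.2736 = 6.89824 years.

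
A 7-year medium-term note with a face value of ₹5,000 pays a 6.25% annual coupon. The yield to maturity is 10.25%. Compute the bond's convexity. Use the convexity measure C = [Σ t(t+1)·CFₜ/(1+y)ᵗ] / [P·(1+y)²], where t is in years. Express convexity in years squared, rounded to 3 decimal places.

With y = 0.1025:
  t   CF        PV=CF/(1+0.1025)^t    t·PV        t(t+1)·PV
  1       312.50       283.4467       283.4467         566.8934
  2       312.50       257.0945       514.1890       1,542.5671
  3       312.50       233.1923       699.5769       2,798.3077
  4       312.50       211.5123       846.0492       4,230.2460
  5       312.50       191.8479       959.2395       5,755.4368
  6       312.50       174.0117     1,044.0702       7,308.4911
  7     5,312.50     2,683.1735    18,782.2145     150,257.7160
  Σ                  4,034.2789    23,128.7860     172,459.6582
P = 4,034.2789.
Convexity = Σ t(t+1)·PV / [P·(1+y)²] = 172,459.6582 / (4,034.2789 × 1.215506) = 35.16935.

35.169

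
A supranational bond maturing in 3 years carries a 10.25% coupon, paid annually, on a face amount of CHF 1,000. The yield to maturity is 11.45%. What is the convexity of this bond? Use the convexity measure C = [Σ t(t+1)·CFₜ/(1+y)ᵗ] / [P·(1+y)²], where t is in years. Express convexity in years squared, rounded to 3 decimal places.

8.488

With y = 0.1145:
  t   CF        PV=CF/(1+0.1145)^t    t·PV        t(t+1)·PV
  1       102.50        91.9695        91.9695         183.9390
  2       102.50        82.5209       165.0417         495.1251
  3     1,102.50       796.4131     2,389.2392       9,556.9569
  Σ                    970.9034     2,646.2504      10,236.0210
P = 970.9034.
Convexity = Σ t(t+1)·PV / [P·(1+y)²] = 10,236.0210 / (970.9034 × 1.242110) = 8.48780.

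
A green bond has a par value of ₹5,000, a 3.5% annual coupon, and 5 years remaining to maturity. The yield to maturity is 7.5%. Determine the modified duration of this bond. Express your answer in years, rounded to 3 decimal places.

Periodic yield y = 0.075. First find Macaulay duration:
  t   CF        PV=CF/(1+0.075)^t    t·PV
  1       175.00       162.7907       162.7907
  2       175.00       151.4332       302.8664
  3       175.00       140.8681       422.6043
  4       175.00       131.0401       524.1604
  5     5,175.00     3,604.6909    18,023.4546
  Σ                  4,190.8230    19,435.8764
P = 4,190.8230; Macaulay duration = 19,435.8764 / 4,190.8230 = 4.63772 years.
Modified duration = D_Mac / (1 + y) = 4.63772 / 1.075 = 4.31416 years.

4.314 years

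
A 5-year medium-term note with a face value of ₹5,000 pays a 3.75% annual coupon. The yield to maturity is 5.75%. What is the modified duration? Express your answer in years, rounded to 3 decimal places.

Periodic yield y = 0.0575. First find Macaulay duration:
  t   CF        PV=CF/(1+0.0575)^t    t·PV
  1       187.50       177.3050       177.3050
  2       187.50       167.6643       335.3285
  3       187.50       158.5478       475.6433
  4       187.50       149.9270       599.7079
  5     5,187.50     3,922.4393    19,612.1964
  Σ                  4,575.8833    21,200.1811
P = 4,575.8833; Macaulay duration = 21,200.1811 / 4,575.8833 = 4.63302 years.
Modified duration = D_Mac / (1 + y) = 4.63302 / 1.0575 = 4.38111 years.

4.381 years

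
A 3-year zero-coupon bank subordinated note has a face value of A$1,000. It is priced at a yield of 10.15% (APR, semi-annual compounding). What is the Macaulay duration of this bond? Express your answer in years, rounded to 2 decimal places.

A zero-coupon bond has a single cash flow at maturity, so its Macaulay duration equals its maturity: 3 years.
(Equivalently: 6 semi-annual periods ÷ 2 = 3 years.)

3.00 years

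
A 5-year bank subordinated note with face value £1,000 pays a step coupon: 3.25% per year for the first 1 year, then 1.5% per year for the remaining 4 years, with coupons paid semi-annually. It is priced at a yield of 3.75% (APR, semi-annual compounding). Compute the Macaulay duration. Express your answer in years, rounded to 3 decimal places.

4.749 years

Periodic yield y = 0.01875. Discount each cash flow and weight by its period:
  t   CF        PV=CF/(1+0.01875)^t    t·PV
  1        16.25        15.9509        15.9509
  2        16.25        15.6573        31.3147
  3         7.50         7.0935        21.2804
  4         7.50         6.9629        27.8516
  5         7.50         6.8348        34.1738
  6         7.50         6.7090        40.2538
  7         7.50         6.5855        46.0984
  8         7.50         6.4643        51.7143
  9         7.50         6.3453        57.1078
  10    1,007.50       836.6982     8,366.9821
  Σ                    915.3016     8,692.7277
Price P = Σ PV = 915.3016.
Macaulay duration = Σ(t·PV) / P = 8,692.7277 / 915.3016 = 9.49712 half-year periods.
In years: 9.49712 / 2 = 4.74856 years.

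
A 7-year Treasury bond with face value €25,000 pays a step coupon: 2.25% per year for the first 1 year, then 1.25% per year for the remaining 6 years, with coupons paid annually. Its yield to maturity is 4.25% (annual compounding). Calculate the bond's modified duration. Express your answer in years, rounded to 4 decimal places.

Periodic yield y = 0.0425. First find Macaulay duration:
  t   CF        PV=CF/(1+0.0425)^t    t·PV
  1       562.50       539.5683       539.5683
  2       312.50       287.5398       575.0795
  3       312.50       275.8175       827.4525
  4       312.50       264.5731     1,058.2926
  5       312.50       253.7872     1,268.9360
  6       312.50       243.4410     1,460.6457
  7    25,312.50    18,914.8366   132,403.8565
  Σ                 20,779.5636   138,133.8312
P = 20,779.5636; Macaulay duration = 138,133.8312 / 20,779.5636 = 6.64758 years.
Modified duration = D_Mac / (1 + y) = 6.64758 / 1.0425 = 6.37658 years.

6.3766 years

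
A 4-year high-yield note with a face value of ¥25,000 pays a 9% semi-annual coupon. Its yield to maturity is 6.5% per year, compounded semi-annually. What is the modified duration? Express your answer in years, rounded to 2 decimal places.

Periodic yield y = 0.0325. First find Macaulay duration:
  t   CF        PV=CF/(1+0.0325)^t    t·PV
  1     1,125.00     1,089.5884     1,089.5884
  2     1,125.00     1,055.2914     2,110.5828
  3     1,125.00     1,022.0740     3,066.2220
  4     1,125.00       989.9022     3,959.6087
  5     1,125.00       958.7430     4,793.7152
  6     1,125.00       928.5647     5,571.3881
  7     1,125.00       899.3363     6,295.3538
  8    26,125.00    20,227.2022   161,817.6178
  Σ                 27,170.7022   188,704.0768
P = 27,170.7022; Macaulay duration = 188,704.0768 / 27,170.7022 = 6.94513 half-year periods = 3.47257 years.
Modified duration = D_Mac / (1 + y) = 3.47257 / 1.0325 = 3.36326 years.

3.36 years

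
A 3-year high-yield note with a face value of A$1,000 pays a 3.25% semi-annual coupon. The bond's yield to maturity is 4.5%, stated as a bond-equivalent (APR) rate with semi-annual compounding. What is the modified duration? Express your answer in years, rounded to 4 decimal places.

Periodic yield y = 0.0225. First find Macaulay duration:
  t   CF        PV=CF/(1+0.0225)^t    t·PV
  1        16.25        15.8924        15.8924
  2        16.25        15.5427        31.0854
  3        16.25        15.2007        45.6021
  4        16.25        14.8662        59.4648
  5        16.25        14.5391        72.6954
  6     1,016.25       889.2434     5,335.4605
  Σ                    965.2845     5,560.2006
P = 965.2845; Macaulay duration = 5,560.2006 / 965.2845 = 5.76017 half-year periods = 2.88008 years.
Modified duration = D_Mac / (1 + y) = 2.88008 / 1.0225 = 2.81671 years.

2.8167 years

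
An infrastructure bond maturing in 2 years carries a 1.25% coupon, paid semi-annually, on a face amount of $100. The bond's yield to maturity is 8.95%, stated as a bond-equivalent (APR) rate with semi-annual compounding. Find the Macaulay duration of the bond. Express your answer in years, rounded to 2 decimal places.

1.98 years

Periodic yield y = 0.04475. Discount each cash flow and weight by its period:
  t   CF        PV=CF/(1+0.04475)^t    t·PV
  1        0.625         0.5982         0.5982
  2        0.625         0.5726         1.1452
  3        0.625         0.5481         1.6442
  4      100.625        84.4610       337.8441
  Σ                     86.1799       341.2318
Price P = Σ PV = 86.1799.
Macaulay duration = Σ(t·PV) / P = 341.2318 / 86.1799 = 3.95953 half-year periods.
In years: 3.95953 / 2 = 1.97976 years.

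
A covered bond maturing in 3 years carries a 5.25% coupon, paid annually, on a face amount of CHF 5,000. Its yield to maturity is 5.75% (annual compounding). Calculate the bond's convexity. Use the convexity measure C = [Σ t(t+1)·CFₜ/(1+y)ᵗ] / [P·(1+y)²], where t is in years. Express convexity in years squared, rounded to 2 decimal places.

10.03

With y = 0.0575:
  t   CF        PV=CF/(1+0.0575)^t    t·PV        t(t+1)·PV
  1       262.50       248.2270       248.2270         496.4539
  2       262.50       234.7300       469.4600       1,408.3799
  3     5,262.50     4,449.9075    13,349.7224      53,398.8897
  Σ                  4,932.8644    14,067.4093      55,303.7234
P = 4,932.8644.
Convexity = Σ t(t+1)·PV / [P·(1+y)²] = 55,303.7234 / (4,932.8644 × 1.118306) = 10.02523.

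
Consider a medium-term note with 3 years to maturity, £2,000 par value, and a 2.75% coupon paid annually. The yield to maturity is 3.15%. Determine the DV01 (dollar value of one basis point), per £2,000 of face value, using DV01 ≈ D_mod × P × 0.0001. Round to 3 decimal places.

Periodic yield y = 0.0315.
  t   CF        PV=CF/(1+0.0315)^t    t·PV
  1        55.00        53.3204        53.3204
  2        55.00        51.6921       103.3842
  3     2,055.00     1,872.4237     5,617.2711
  Σ                  1,977.4362     5,773.9757
P = 1,977.4362; D_Mac = 2.91993 yrs; D_mod = 2.83076 yrs.
DV01 ≈ 2.83076 × 1,977.4362 × 0.0001 = 0.559765.

£0.560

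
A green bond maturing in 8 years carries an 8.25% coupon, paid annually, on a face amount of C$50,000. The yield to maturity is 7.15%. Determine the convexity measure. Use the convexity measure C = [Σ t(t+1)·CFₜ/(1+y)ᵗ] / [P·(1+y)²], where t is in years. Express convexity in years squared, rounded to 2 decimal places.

With y = 0.0715:
  t   CF        PV=CF/(1+0.0715)^t    t·PV        t(t+1)·PV
  1     4,125.00     3,849.7434     3,849.7434       7,699.4867
  2     4,125.00     3,592.8543     7,185.7085      21,557.1256
  3     4,125.00     3,353.1071    10,059.3213      40,237.2853
  4     4,125.00     3,129.3580    12,517.4321      62,587.1603
  5     4,125.00     2,920.5394    14,602.6972      87,616.1833
  6     4,125.00     2,725.6551    16,353.9306     114,477.5143
  7     4,125.00     2,543.7752    17,806.4262     142,451.4100
  8    54,125.00    31,150.1761   249,201.4089   2,242,812.6800
  Σ                 53,265.2086   331,576.6683   2,719,438.8456
P = 53,265.2086.
Convexity = Σ t(t+1)·PV / [P·(1+y)²] = 2,719,438.8456 / (53,265.2086 × 1.148112) = 44.46838.

44.47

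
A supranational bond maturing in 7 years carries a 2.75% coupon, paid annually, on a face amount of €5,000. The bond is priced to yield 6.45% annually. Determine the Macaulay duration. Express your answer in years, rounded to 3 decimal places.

6.384 years

Periodic yield y = 0.0645. Discount each cash flow and weight by its year:
  t   CF        PV=CF/(1+0.0645)^t    t·PV
  1       137.50       129.1686       129.1686
  2       137.50       121.3421       242.6841
  3       137.50       113.9897       341.9692
  4       137.50       107.0829       428.3315
  5       137.50       100.5945       502.9727
  6       137.50        94.4993       566.9959
  7     5,137.50     3,316.8984    23,218.2891
  Σ                  3,983.5756    25,430.4111
Price P = Σ PV = 3,983.5756.
Macaulay duration = Σ(t·PV) / P = 25,430.4111 / 3,983.5756 = 6.38382 years.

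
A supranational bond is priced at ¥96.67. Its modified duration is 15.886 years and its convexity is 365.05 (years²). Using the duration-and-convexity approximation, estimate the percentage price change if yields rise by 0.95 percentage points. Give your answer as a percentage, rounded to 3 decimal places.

-13.444%

Duration effect: -D_mod·Δy = -15.886 × (+0.0095) = -0.150917
Convexity effect: ½·C·(Δy)² = 0.5 × 365.05 × (0.0095)² = +0.01647288125
ΔP/P ≈ -0.150917 + 0.01647288125 = -0.13444411875
= -13.444411875%.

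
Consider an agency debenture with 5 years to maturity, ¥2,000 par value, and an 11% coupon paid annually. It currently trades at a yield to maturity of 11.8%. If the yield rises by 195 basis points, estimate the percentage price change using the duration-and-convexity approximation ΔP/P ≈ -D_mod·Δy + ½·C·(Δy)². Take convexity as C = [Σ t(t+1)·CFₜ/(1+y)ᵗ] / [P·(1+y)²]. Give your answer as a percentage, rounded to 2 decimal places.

With y = 0.118:
  t   CF        PV=CF/(1+0.118)^t    t·PV        t(t+1)·PV
  1       220.00       196.7800       196.7800         393.5599
  2       220.00       176.0107       352.0214       1,056.0642
  3       220.00       157.4335       472.3006       1,889.2025
  4       220.00       140.8171       563.2685       2,816.3425
  5     2,220.00     1,270.9953     6,354.9767      38,129.8601
  Σ                  1,942.0367     7,939.3472      44,285.0292
P = 1,942.0367; D_Mac = 4.08816 yrs; D_mod = 3.65667 yrs; C = 18.24383.
Duration effect: -3.65667 × (+0.0195) = -0.071305
Convexity effect: 0.5 × 18.24383 × (0.0195)² = +0.0034686
ΔP/P ≈ -0.071305 + 0.0034686 = -0.067836 = -6.7836%.

-6.78%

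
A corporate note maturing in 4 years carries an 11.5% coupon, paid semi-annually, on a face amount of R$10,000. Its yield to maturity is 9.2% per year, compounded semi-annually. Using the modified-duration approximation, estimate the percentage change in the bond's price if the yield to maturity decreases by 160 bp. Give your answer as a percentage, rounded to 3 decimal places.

Periodic yield y = 0.046. Modified duration first:
  t   CF        PV=CF/(1+0.046)^t    t·PV
  1       575.00       549.7132       549.7132
  2       575.00       525.5384     1,051.0769
  3       575.00       502.4268     1,507.2804
  4       575.00       480.3315     1,921.3262
  5       575.00       459.2080     2,296.0399
  6       575.00       439.0134     2,634.0802
  7       575.00       419.7068     2,937.9479
  8    10,575.00     7,379.4994    59,035.9949
  Σ                 10,755.4375    71,933.4595
P = 10,755.4375; D_Mac = 6.68810 half-year periods = 3.34405 yrs; D_mod = 3.34405/(1+0.046) = 3.19699 yrs.
ΔP/P ≈ -D_mod · Δy = -3.19699 × (-0.016) = +0.051152 = +5.1152%.

+5.115%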